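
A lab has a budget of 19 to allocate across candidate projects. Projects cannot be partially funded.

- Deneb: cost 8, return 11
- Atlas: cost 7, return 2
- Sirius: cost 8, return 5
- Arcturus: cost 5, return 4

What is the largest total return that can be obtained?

Deneb + Arcturus: cost 8 + 5 = 13 ≤ 19, return 11 + 4 = 15.
Deneb + Sirius: cost 8 + 8 = 16 ≤ 19, return 11 + 5 = 16.
Best is Deneb and Sirius with total return 16.

16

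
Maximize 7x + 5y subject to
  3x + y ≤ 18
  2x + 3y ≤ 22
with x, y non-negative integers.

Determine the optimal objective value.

50

(x,y)=(5,3): 3·5+1·3=18≤18, 2·5+3·3=19≤22, objective 50.
(x,y)=(4,4): 3·4+1·4=16≤18, 2·4+3·4=20≤22, objective 48.
(x,y)=(3,5): 3·3+1·5=14≤18, 2·3+3·5=21≤22, objective 46.
The best lattice point is (5,3), giving 50.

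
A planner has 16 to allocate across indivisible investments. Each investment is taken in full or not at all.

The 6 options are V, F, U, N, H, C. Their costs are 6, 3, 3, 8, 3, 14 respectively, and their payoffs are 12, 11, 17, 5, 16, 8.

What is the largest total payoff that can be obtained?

56

V + U + H: cost 6 + 3 + 3 = 12 ≤ 16, payoff 12 + 17 + 16 = 45.
V + F + U + H: cost 6 + 3 + 3 + 3 = 15 ≤ 16, payoff 12 + 11 + 17 + 16 = 56.
Best is V, F, U, and H with total payoff 56.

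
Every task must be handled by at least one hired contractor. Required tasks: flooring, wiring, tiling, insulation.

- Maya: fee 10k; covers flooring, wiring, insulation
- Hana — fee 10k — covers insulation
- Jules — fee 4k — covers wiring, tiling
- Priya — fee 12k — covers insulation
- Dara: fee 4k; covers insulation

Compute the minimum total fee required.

This is an integer covering problem.
The greedy cost-per-new-task heuristic would pick Jules, Dara, and Maya for 18, but a cheaper cover exists.
Choose Maya and Jules: together they cover flooring, wiring, tiling, insulation — every task.
Total fee: 10 + 4 = 14.
No cover costs less than 14.

14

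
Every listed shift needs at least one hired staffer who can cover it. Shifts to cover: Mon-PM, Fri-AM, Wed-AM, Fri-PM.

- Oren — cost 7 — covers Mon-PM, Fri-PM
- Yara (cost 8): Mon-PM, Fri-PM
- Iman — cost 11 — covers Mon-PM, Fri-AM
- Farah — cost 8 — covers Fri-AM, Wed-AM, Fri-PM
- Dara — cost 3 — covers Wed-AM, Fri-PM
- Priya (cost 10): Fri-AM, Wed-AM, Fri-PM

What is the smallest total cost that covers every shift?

14

This is an integer covering problem.
Choose Iman and Dara: together they cover Mon-PM, Fri-AM, Wed-AM, Fri-PM — every shift.
Total cost: 11 + 3 = 14.
No cover costs less than 14.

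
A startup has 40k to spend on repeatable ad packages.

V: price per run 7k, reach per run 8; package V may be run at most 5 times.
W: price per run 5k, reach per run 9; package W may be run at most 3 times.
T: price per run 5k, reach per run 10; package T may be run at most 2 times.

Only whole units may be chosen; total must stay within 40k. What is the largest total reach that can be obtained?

63

2×V, 3×W, and 2×T: price 39 ≤ 40, reach 2·8 + 3·9 + 2·10 = 63.
1×V, 3×W, and 2×T: price 32 ≤ 40, reach 1·8 + 3·9 + 2·10 = 55.
Best is 63.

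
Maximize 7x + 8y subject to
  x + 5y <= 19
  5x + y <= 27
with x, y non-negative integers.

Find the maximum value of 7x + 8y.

Relaxing integrality, the LP optimum is 56.50 at (x,y) = (4.83, 2.83), which is not an integer point.
(x,y)=(4,3): 1·4+5·3=19≤19, 5·4+1·3=23≤27, objective 52.
(x,y)=(5,2): 1·5+5·2=15≤19, 5·5+1·2=27≤27, objective 51.
(x,y)=(3,3): 1·3+5·3=18≤19, 5·3+1·3=18≤27, objective 45.
No feasible integer point exceeds 52.

52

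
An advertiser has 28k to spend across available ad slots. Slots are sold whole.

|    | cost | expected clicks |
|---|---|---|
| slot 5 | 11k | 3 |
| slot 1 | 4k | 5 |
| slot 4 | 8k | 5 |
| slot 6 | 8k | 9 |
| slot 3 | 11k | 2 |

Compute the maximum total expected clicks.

19

Take slot 1, slot 4, and slot 6: cost 4 + 8 + 8 = 20 ≤ 28, expected clicks 5 + 5 + 9 = 19.
No other feasible combination does better.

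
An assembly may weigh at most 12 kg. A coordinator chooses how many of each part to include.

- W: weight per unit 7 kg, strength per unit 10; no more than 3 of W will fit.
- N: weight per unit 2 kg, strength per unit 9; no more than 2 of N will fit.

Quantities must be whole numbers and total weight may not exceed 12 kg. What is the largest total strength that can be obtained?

28

1×W and 1×N: weight 9 ≤ 12, strength 1·10 + 1·9 = 19.
1×W and 2×N: weight 11 ≤ 12, strength 1·10 + 2·9 = 28.
Best is 28.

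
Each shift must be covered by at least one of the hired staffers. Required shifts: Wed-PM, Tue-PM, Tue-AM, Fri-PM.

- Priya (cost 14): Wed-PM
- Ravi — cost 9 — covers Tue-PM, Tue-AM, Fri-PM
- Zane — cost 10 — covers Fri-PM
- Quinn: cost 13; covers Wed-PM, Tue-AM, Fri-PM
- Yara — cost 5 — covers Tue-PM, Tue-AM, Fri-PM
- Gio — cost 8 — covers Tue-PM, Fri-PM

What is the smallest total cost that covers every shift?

Choose Quinn and Yara: together they cover Wed-PM, Tue-PM, Tue-AM, Fri-PM — every shift.
Total cost: 13 + 5 = 18.

18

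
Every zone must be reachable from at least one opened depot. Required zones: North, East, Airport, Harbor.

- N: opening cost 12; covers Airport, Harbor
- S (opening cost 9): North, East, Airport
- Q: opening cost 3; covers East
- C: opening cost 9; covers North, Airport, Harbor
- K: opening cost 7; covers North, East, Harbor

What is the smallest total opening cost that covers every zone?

12

This is a weighted set-cover instance.
The greedy cost-per-new-zone heuristic would pick K and S for 16, but a cheaper cover exists.
Choose Q and C: together they cover North, East, Airport, Harbor — every zone.
Total opening cost: 3 + 9 = 12.
No cover costs less than 12.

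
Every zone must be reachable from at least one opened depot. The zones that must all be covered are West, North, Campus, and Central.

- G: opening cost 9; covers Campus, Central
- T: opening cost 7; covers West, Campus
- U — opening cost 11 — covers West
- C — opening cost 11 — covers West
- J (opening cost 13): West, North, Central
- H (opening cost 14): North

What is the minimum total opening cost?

20

Choose T and J: together they cover West, North, Campus, Central — every zone.
Total opening cost: 7 + 13 = 20.
No cover costs less than 20.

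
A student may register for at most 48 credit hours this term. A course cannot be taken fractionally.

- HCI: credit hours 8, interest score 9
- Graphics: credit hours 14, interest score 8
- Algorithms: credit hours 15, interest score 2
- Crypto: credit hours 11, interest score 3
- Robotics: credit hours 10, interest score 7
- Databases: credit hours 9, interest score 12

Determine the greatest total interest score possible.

This is an integer program with binary decision variables.
HCI + Crypto + Robotics + Databases: credit hours 8 + 11 + 10 + 9 = 38 ≤ 48, interest score 9 + 3 + 7 + 12 = 31.
HCI + Graphics + Robotics + Databases: credit hours 8 + 14 + 10 + 9 = 41 ≤ 48, interest score 9 + 8 + 7 + 12 = 36.
HCI + Graphics + Crypto + Databases: credit hours 8 + 14 + 11 + 9 = 42 ≤ 48, interest score 9 + 8 + 3 + 12 = 32.
Best is HCI, Graphics, Robotics, and Databases with total interest score 36.

36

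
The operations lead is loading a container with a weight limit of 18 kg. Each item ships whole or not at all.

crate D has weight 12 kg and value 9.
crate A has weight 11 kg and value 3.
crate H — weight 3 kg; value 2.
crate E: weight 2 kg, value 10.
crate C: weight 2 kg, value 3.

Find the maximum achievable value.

22

Treat it as a binary knapsack problem.
Allowing fractional choices, the relaxed optimum would be about 23.3, but items are indivisible.
crate D + crate E + crate C: weight 12 + 2 + 2 = 16 ≤ 18, value 9 + 10 + 3 = 22.
crate D + crate H + crate E: weight 12 + 3 + 2 = 17 ≤ 18, value 9 + 2 + 10 = 21.
crate D + crate E: weight 12 + 2 = 14 ≤ 18, value 9 + 10 = 19.
Best is crate D, crate E, and crate C with total value 22.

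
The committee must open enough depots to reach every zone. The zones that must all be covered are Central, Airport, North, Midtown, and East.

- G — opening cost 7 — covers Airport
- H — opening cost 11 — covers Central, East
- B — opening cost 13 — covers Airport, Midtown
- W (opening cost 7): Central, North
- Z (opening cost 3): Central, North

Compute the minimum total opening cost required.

27

Choose H, B, and Z: together they cover Central, Airport, North, Midtown, East — every zone.
Total opening cost: 11 + 13 + 3 = 27.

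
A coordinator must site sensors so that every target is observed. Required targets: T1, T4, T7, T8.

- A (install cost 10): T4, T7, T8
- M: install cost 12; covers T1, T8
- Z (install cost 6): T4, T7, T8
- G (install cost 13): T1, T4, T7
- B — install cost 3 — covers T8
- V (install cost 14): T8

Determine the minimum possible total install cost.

The greedy cost-per-new-target heuristic would pick Z and M for 18, but a cheaper cover exists.
Choose G and B: together they cover T1, T4, T7, T8 — every target.
Total install cost: 13 + 3 = 16.
No cover costs less than 16.

16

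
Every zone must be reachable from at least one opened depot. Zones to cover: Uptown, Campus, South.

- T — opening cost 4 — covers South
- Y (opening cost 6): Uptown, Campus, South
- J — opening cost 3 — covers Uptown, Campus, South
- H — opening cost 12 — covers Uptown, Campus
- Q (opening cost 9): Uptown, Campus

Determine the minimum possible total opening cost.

J alone covers Uptown, Campus, South — every zone.
Total opening cost: 3.

3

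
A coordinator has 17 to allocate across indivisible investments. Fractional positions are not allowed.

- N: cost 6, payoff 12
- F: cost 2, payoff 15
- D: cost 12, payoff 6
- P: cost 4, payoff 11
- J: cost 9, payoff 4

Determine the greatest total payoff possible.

38

This is an integer program with binary decision variables.
F + P + J: cost 2 + 4 + 9 = 15 ≤ 17, payoff 15 + 11 + 4 = 30.
N + F + J: cost 6 + 2 + 9 = 17 ≤ 17, payoff 12 + 15 + 4 = 31.
N + F + P: cost 6 + 2 + 4 = 12 ≤ 17, payoff 12 + 15 + 11 = 38.
Best is N, F, and P with total payoff 38.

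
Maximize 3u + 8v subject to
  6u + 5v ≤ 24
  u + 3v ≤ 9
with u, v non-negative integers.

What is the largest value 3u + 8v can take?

(u,v)=(0,3): 6·0+5·3=15≤24, 1·0+3·3=9≤9, objective 24.
(u,v)=(2,2): 6·2+5·2=22≤24, 1·2+3·2=8≤9, objective 22.
(u,v)=(1,2): 6·1+5·2=16≤24, 1·1+3·2=7≤9, objective 19.
No feasible integer point exceeds 24.

24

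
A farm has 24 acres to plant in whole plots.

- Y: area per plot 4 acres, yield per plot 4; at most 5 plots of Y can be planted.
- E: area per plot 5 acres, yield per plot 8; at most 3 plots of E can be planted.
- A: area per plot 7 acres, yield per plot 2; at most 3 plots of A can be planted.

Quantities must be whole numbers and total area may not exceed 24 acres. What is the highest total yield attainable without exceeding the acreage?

1×Y and 3×E: area 19 ≤ 24, yield 1·4 + 3·8 = 28.
2×Y and 3×E: area 23 ≤ 24, yield 2·4 + 3·8 = 32.
Best is 32.

32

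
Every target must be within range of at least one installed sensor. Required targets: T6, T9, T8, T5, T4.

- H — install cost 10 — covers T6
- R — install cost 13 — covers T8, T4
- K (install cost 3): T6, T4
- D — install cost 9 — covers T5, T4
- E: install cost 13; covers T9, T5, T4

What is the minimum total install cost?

29

Choose R, K, and E: together they cover T6, T9, T8, T5, T4 — every target.
Total install cost: 13 + 3 + 13 = 29.
No cover costs less than 29.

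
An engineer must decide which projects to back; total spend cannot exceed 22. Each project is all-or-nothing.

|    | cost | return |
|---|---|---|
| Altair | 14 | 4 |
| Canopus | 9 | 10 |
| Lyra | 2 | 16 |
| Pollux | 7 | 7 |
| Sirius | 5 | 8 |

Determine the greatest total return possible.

Take Canopus, Lyra, and Sirius: cost 9 + 2 + 5 = 16 ≤ 22, return 10 + 16 + 8 = 34.
No other feasible combination does better.

34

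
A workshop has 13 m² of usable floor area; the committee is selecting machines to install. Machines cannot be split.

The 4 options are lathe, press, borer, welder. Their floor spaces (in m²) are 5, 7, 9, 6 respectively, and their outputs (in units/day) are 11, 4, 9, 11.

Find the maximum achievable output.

22

Allowing fractional choices, the relaxed optimum would be about 24.0, but machines are indivisible.
lathe + press: floor space 5 + 7 = 12 ≤ 13, output 11 + 4 = 15.
lathe + welder: floor space 5 + 6 = 11 ≤ 13, output 11 + 11 = 22.
Best is lathe and welder with total output 22.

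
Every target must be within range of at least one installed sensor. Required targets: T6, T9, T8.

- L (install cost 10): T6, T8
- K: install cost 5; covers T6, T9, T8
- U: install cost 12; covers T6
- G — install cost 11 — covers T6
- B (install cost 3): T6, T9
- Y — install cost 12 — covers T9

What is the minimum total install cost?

The greedy cost-per-new-target heuristic would pick B and K for 8, but a cheaper cover exists.
K alone covers T6, T9, T8 — every target.
Total install cost: 5.
No cover costs less than 5.

5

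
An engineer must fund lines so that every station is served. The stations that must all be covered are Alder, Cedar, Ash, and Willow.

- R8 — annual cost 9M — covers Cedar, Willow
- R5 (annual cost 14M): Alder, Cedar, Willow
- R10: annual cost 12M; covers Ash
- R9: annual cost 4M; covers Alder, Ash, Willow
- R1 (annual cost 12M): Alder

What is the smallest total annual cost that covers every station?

13

This is an integer covering problem.
Choose R8 and R9: together they cover Alder, Cedar, Ash, Willow — every station.
Total annual cost: 9 + 4 = 13.
No cover costs less than 13.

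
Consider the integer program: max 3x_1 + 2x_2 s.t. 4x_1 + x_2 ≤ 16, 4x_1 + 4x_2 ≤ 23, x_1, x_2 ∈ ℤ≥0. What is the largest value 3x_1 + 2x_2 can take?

13

(x_1,x_2)=(3,2) is feasible, giving 13.
(x_1,x_2)=(2,3) is feasible, giving 12.
The best lattice point is (3,2), giving 13.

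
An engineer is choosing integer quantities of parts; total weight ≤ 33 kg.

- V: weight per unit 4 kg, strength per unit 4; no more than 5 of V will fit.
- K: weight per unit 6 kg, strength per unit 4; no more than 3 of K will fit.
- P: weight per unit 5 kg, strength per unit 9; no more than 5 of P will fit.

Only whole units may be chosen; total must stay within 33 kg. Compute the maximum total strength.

This is a bounded integer knapsack.
P has the best ratio (9/5); taking only P gives at most 5×9 = 45 (stopped by the supply cap of 5).
Mixing does better — 2×V and 5×P: weight 33 ≤ 33, strength 2·4 + 5·9 = 53.

53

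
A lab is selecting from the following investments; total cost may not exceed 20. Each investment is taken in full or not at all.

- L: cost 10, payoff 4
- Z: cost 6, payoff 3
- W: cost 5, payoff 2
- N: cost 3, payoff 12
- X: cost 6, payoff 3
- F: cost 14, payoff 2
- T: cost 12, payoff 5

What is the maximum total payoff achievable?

This is an integer program with binary decision variables.
Take Z, W, N, and X: cost 6 + 5 + 3 + 6 = 20 ≤ 20, payoff 3 + 2 + 12 + 3 = 20.
No other feasible combination does better.

20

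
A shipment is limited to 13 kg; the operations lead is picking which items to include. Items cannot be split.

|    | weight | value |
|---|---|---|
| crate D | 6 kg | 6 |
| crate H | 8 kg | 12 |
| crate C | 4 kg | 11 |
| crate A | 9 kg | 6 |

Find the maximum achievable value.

This is an integer program with binary decision variables.
crate H + crate C: weight 8 + 4 = 12 ≤ 13, value 12 + 11 = 23.
crate C + crate A: weight 4 + 9 = 13 ≤ 13, value 11 + 6 = 17.
crate D + crate C: weight 6 + 4 = 10 ≤ 13, value 6 + 11 = 17.
Best is crate H and crate C with total value 23.

23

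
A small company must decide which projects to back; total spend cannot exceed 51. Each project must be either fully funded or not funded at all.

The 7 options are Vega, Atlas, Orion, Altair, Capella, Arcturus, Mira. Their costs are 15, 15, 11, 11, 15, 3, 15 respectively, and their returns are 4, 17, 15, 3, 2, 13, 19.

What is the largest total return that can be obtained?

Take Atlas, Orion, Arcturus, and Mira: cost 15 + 11 + 3 + 15 = 44 ≤ 51, return 17 + 15 + 13 + 19 = 64.
No other feasible combination does better.

64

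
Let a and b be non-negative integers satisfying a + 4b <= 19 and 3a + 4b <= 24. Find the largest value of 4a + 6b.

(a,b)=(4,3) is feasible, giving 34.
(a,b)=(2,4) is feasible, giving 32.
(a,b)=(5,2) is feasible, giving 32.
The best lattice point is (4,3), giving 34.

34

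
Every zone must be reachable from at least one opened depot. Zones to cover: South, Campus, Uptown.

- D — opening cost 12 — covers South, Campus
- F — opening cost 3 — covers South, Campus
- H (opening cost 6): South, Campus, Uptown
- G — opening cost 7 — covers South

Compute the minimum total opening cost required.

6

This is a weighted set-cover instance.
H alone covers South, Campus, Uptown — every zone.
Total opening cost: 6.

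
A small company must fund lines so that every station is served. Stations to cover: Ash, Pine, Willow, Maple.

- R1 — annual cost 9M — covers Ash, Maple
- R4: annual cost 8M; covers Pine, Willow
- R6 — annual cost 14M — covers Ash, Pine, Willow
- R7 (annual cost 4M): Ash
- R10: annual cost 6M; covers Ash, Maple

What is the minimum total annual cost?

Choose R4 and R10: together they cover Ash, Pine, Willow, Maple — every station.
Total annual cost: 8 + 6 = 14.
No cover costs less than 14.

14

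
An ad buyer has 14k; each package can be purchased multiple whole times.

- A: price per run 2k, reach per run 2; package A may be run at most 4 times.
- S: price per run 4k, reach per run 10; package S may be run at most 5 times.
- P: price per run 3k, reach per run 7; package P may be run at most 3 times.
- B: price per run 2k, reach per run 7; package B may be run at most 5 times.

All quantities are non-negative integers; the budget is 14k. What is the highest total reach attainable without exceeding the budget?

B has the best ratio (7/2); taking only B gives at most 5×7 = 35 (stopped by the supply cap of 5).
Mixing does better — 1×S and 5×B: price 14 ≤ 14, reach 1·10 + 5·7 = 45.

45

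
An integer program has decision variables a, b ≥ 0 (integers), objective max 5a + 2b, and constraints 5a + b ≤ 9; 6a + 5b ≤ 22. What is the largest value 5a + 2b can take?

Relaxing integrality, the LP optimum is 11.95 at (a,b) = (1.21, 2.95), which is not an integer point.
(a,b)=(1,3): 5·1+1·3=8≤9, 6·1+5·3=21≤22, objective 11.
(a,b)=(1,2): 5·1+1·2=7≤9, 6·1+5·2=16≤22, objective 9.
Maximum is 11 at (a,b)=(1,3).

11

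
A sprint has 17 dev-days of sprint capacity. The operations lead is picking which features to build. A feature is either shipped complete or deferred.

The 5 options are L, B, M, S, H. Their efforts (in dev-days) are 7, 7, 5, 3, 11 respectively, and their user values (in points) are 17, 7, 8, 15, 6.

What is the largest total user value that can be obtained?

40

Allowing fractional choices, the relaxed optimum would be about 42.0, but features are indivisible.
L + B + S: effort 7 + 7 + 3 = 17 ≤ 17, user value 17 + 7 + 15 = 39.
L + S: effort 7 + 3 = 10 ≤ 17, user value 17 + 15 = 32.
L + M + S: effort 7 + 5 + 3 = 15 ≤ 17, user value 17 + 8 + 15 = 40.
Best is L, M, and S with total user value 40.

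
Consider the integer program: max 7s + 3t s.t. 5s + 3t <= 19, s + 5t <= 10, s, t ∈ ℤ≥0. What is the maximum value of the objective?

Relaxing integrality, the LP optimum is 26.60 at (s,t) = (3.8, 0), which is not an integer point.
(s,t)=(3,1): 5·3+3·1=18≤19, 1·3+5·1=8≤10, objective 24.
(s,t)=(3,0): 5·3+3·0=15≤19, 1·3+5·0=3≤10, objective 21.
(s,t)=(2,1): 5·2+3·1=13≤19, 1·2+5·1=7≤10, objective 17.
(s,t)=(2,0): 5·2+3·0=10≤19, 1·2+5·0=2≤10, objective 14.
Maximum is 24 at (s,t)=(3,1).

24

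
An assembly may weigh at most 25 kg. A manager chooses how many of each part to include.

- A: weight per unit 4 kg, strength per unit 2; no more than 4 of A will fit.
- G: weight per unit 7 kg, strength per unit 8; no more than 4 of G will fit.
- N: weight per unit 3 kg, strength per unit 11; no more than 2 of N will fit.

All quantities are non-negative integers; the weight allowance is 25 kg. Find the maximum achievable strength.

40

This is a bounded integer knapsack.
Take 1×A, 2×G, and 2×N: weight 24 ≤ 25, strength 1·2 + 2·8 + 2·11 = 40.
N has the best ratio (11/3) and is taken to its limit of 2; remaining capacity is filled optimally with the others.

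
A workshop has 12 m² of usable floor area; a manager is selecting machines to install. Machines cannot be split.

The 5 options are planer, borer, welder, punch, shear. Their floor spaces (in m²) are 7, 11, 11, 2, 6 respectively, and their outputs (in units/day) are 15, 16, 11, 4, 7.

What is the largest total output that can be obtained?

Treat it as a binary knapsack problem.
Take planer and punch: floor space 7 + 2 = 9 ≤ 12, output 15 + 4 = 19.
No other feasible combination does better.

19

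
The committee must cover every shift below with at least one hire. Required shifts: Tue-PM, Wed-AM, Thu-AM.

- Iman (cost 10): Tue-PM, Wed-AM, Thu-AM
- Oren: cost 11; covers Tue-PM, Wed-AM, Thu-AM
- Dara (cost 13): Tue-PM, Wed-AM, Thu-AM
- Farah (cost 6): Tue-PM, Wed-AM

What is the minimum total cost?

The greedy cost-per-new-shift heuristic would pick Farah and Iman for 16, but a cheaper cover exists.
Iman alone covers Tue-PM, Wed-AM, Thu-AM — every shift.
Total cost: 10.
No cover costs less than 10.

10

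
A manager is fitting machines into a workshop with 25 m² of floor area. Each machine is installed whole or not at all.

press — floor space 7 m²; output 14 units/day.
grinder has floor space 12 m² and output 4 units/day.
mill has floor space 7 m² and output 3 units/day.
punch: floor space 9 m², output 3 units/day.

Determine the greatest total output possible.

20

Treat it as a binary knapsack problem.
press + grinder: floor space 7 + 12 = 19 ≤ 25, output 14 + 4 = 18.
press + mill + punch: floor space 7 + 7 + 9 = 23 ≤ 25, output 14 + 3 + 3 = 20.
Best is press, mill, and punch with total output 20.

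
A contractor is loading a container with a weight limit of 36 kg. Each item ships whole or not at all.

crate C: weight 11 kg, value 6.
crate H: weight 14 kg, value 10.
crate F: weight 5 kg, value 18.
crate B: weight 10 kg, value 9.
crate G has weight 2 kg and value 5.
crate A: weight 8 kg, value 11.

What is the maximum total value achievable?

This is a 0-1 knapsack instance.
Take crate C, crate F, crate B, crate G, and crate A: weight 11 + 5 + 10 + 2 + 8 = 36 ≤ 36, value 6 + 18 + 9 + 5 + 11 = 49.
No other feasible combination does better.

49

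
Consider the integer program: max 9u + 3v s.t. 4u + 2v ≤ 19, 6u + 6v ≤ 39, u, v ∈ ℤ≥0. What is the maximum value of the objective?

(u,v)=(4,1): 4·4+2·1=18≤19, 6·4+6·1=30≤39, objective 39.
(u,v)=(4,0): 4·4+2·0=16≤19, 6·4+6·0=24≤39, objective 36.
(u,v)=(3,2): 4·3+2·2=16≤19, 6·3+6·2=30≤39, objective 33.
No feasible integer point exceeds 39.

39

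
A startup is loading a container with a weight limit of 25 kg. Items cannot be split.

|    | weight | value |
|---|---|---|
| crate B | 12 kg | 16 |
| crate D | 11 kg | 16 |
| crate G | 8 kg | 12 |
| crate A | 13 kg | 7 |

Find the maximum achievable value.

crate D + crate G: weight 11 + 8 = 19 ≤ 25, value 16 + 12 = 28.
crate B + crate D: weight 12 + 11 = 23 ≤ 25, value 16 + 16 = 32.
Best is crate B and crate D with total value 32.

32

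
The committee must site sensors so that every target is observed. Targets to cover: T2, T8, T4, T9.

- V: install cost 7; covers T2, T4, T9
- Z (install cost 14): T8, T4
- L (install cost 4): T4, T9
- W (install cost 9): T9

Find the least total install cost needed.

21

This is a weighted set-cover instance.
The greedy cost-per-new-target heuristic would pick L, V, and Z for 25, but a cheaper cover exists.
Choose V and Z: together they cover T2, T8, T4, T9 — every target.
Total install cost: 7 + 14 = 21.
No cover costs less than 21.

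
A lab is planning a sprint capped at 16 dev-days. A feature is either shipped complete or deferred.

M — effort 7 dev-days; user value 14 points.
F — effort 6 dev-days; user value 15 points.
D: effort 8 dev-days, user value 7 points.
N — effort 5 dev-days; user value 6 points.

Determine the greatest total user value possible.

29

Take M and F: effort 7 + 6 = 13 ≤ 16, user value 14 + 15 = 29.
No other feasible combination does better.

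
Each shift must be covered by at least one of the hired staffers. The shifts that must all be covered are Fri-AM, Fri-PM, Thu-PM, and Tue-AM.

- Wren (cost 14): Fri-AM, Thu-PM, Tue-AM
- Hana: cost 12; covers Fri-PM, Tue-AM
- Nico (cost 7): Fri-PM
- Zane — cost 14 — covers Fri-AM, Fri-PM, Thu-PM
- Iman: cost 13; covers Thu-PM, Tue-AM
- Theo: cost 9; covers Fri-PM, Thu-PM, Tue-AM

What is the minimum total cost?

21

This is a weighted set-cover instance.
The greedy cost-per-new-shift heuristic would pick Theo and Wren for 23, but a cheaper cover exists.
Choose Wren and Nico: together they cover Fri-AM, Fri-PM, Thu-PM, Tue-AM — every shift.
Total cost: 14 + 7 = 21.
No cover costs less than 21.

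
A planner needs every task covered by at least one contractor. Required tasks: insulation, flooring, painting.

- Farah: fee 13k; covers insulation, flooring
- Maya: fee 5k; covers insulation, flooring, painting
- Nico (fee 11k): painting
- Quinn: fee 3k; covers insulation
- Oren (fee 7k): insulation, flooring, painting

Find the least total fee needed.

5

Maya alone covers insulation, flooring, painting — every task.
Total fee: 5.
No cover costs less than 5.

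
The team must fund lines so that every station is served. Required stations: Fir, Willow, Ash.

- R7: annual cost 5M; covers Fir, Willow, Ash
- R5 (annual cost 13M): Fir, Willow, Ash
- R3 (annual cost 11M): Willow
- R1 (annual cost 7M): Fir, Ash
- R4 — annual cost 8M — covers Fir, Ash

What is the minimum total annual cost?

5

This is a weighted set-cover instance.
R7 alone covers Fir, Willow, Ash — every station.
Total annual cost: 5.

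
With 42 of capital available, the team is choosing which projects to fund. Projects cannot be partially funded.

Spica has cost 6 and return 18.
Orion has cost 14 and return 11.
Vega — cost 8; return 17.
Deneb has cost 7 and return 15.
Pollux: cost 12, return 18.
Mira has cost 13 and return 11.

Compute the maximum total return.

Take Spica, Vega, Deneb, and Pollux: cost 6 + 8 + 7 + 12 = 33 ≤ 42, return 18 + 17 + 15 + 18 = 68.
No other feasible combination does better.

68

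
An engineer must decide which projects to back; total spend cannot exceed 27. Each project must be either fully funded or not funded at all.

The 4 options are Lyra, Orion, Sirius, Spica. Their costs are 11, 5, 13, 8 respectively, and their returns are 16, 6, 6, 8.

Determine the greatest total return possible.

30

Lyra + Orion + Spica: cost 11 + 5 + 8 = 24 ≤ 27, return 16 + 6 + 8 = 30.
Lyra + Orion: cost 11 + 5 = 16 ≤ 27, return 16 + 6 = 22.
Lyra + Spica: cost 11 + 8 = 19 ≤ 27, return 16 + 8 = 24.
Best is Lyra, Orion, and Spica with total return 30.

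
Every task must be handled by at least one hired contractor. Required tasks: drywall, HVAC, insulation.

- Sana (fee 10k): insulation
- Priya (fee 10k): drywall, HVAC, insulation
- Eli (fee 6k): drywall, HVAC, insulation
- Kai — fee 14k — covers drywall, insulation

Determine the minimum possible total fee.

Eli alone covers drywall, HVAC, insulation — every task.
Total fee: 6.
No cover costs less than 6.

6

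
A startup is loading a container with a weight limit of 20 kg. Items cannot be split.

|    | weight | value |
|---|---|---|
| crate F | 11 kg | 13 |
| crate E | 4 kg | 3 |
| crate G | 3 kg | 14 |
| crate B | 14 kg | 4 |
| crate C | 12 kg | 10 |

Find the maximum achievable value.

30

Allowing fractional choices, the relaxed optimum would be about 32.0, but items are indivisible.
crate F + crate E + crate G: weight 11 + 4 + 3 = 18 ≤ 20, value 13 + 3 + 14 = 30.
crate E + crate G + crate C: weight 4 + 3 + 12 = 19 ≤ 20, value 3 + 14 + 10 = 27.
crate F + crate G: weight 11 + 3 = 14 ≤ 20, value 13 + 14 = 27.
Best is crate F, crate E, and crate G with total value 30.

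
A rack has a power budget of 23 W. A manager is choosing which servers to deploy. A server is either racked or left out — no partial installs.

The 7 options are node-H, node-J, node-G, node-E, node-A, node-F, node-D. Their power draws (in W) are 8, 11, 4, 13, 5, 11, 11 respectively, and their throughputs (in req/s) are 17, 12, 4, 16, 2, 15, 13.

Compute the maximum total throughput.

Allowing fractional choices, the relaxed optimum would be about 36.9, but servers are indivisible.
node-H + node-E: power draw 8 + 13 = 21 ≤ 23, throughput 17 + 16 = 33.
node-H + node-G + node-D: power draw 8 + 4 + 11 = 23 ≤ 23, throughput 17 + 4 + 13 = 34.
node-H + node-G + node-F: power draw 8 + 4 + 11 = 23 ≤ 23, throughput 17 + 4 + 15 = 36.
Best is node-H, node-G, and node-F with total throughput 36.

36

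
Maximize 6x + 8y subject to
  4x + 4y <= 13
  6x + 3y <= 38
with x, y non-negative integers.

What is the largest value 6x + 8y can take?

The continuous relaxation peaks at (0, 3.25) with value 26.00; rounding to a feasible lattice point costs some objective.
(x,y)=(0,3): 4·0+4·3=12≤13, 6·0+3·3=9≤38, objective 24.
(x,y)=(1,2): 4·1+4·2=12≤13, 6·1+3·2=12≤38, objective 22.
(x,y)=(0,2): 4·0+4·2=8≤13, 6·0+3·2=6≤38, objective 16.
No feasible integer point exceeds 24.

24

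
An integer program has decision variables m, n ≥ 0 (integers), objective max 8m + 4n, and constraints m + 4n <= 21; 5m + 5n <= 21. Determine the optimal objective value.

(m,n)=(4,0): 1·4+4·0=4≤21, 5·4+5·0=20≤21, objective 32.
(m,n)=(3,1): 1·3+4·1=7≤21, 5·3+5·1=20≤21, objective 28.
(m,n)=(3,0): 1·3+4·0=3≤21, 5·3+5·0=15≤21, objective 24.
No feasible integer point exceeds 32.

32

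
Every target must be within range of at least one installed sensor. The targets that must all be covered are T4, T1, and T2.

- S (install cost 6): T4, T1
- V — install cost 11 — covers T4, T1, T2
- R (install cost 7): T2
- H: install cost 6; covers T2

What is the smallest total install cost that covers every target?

V alone covers T4, T1, T2 — every target.
Total install cost: 11.

11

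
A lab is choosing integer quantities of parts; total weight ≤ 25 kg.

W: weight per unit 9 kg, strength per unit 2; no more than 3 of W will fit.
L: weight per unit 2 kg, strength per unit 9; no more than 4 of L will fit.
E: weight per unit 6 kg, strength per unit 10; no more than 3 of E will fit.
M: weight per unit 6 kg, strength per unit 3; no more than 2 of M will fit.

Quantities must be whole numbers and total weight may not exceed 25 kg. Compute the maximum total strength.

57

Take 3×L and 3×E: weight 24 ≤ 25, strength 3·9 + 3·10 = 57.
No other integer combination yields more.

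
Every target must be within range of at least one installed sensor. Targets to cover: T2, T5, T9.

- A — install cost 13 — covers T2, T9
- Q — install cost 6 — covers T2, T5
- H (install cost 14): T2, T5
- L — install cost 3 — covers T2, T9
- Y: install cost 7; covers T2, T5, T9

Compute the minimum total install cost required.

The greedy cost-per-new-target heuristic would pick L and Q for 9, but a cheaper cover exists.
Y alone covers T2, T5, T9 — every target.
Total install cost: 7.
No cover costs less than 7.

7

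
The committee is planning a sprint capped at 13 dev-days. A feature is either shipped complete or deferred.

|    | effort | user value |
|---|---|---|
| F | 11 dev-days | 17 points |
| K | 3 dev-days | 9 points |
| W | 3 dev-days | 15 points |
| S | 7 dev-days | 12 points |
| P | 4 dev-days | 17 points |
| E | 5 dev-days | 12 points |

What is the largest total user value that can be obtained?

Allowing fractional choices, the relaxed optimum would be about 48.2, but features are indivisible.
K + W + P: effort 3 + 3 + 4 = 10 ≤ 13, user value 9 + 15 + 17 = 41.
K + P + E: effort 3 + 4 + 5 = 12 ≤ 13, user value 9 + 17 + 12 = 38.
W + P + E: effort 3 + 4 + 5 = 12 ≤ 13, user value 15 + 17 + 12 = 44.
Best is W, P, and E with total user value 44.

44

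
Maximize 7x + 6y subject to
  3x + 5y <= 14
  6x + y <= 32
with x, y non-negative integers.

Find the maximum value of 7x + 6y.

(x,y)=(4,0) is feasible, giving 28.
(x,y)=(3,1) is feasible, giving 27.
(x,y)=(3,0) is feasible, giving 21.
No feasible integer point exceeds 28.

28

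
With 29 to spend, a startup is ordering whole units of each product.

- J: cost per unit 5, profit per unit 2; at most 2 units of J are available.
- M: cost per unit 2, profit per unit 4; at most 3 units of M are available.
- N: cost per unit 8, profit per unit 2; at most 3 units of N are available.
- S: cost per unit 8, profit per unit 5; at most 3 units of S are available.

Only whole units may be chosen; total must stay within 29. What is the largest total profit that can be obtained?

Take 1×J, 3×M, and 2×S: cost 27 ≤ 29, profit 1·2 + 3·4 + 2·5 = 24.
M has the best ratio (4/2) and is taken to its limit of 3; remaining capacity is filled optimally with the others.

24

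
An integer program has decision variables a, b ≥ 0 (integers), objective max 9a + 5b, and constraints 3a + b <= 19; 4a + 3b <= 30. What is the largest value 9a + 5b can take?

60

The continuous relaxation peaks at (5.4, 2.8) with value 62.60; rounding to a feasible lattice point costs some objective.
(a,b)=(5,3): 3·5+1·3=18≤19, 4·5+3·3=29≤30, objective 60.
(a,b)=(6,1): 3·6+1·1=19≤19, 4·6+3·1=27≤30, objective 59.
(a,b)=(4,4): 3·4+1·4=16≤19, 4·4+3·4=28≤30, objective 56.
The best lattice point is (5,3), giving 60.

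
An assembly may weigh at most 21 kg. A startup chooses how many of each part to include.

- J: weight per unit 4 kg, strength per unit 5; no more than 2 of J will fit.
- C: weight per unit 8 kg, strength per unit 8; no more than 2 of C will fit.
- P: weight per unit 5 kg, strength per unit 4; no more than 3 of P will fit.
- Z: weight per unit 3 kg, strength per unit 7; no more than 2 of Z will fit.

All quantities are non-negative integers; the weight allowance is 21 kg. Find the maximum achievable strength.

28

This is a bounded integer knapsack.
1×J, 2×P, and 2×Z: weight 20 ≤ 21, strength 1·5 + 2·4 + 2·7 = 27.
2×J, 1×P, and 2×Z: weight 19 ≤ 21, strength 2·5 + 1·4 + 2·7 = 28.
Best is 28.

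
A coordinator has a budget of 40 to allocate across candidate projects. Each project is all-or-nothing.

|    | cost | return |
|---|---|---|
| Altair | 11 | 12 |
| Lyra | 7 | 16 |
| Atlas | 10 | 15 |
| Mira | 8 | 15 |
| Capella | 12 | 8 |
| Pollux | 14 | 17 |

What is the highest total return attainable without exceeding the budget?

This is an integer program with binary decision variables.
Allowing fractional choices, the relaxed optimum would be about 64.1, but projects are indivisible.
Lyra + Atlas + Mira + Pollux: cost 7 + 10 + 8 + 14 = 39 ≤ 40, return 16 + 15 + 15 + 17 = 63.
Altair + Lyra + Mira + Pollux: cost 11 + 7 + 8 + 14 = 40 ≤ 40, return 12 + 16 + 15 + 17 = 60.
Best is Lyra, Atlas, Mira, and Pollux with total return 63.

63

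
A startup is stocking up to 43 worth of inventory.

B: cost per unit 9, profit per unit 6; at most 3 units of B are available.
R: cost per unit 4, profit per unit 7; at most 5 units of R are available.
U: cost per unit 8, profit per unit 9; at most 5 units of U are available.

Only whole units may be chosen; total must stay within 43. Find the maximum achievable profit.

55

This is a bounded integer knapsack.
4×R and 3×U: cost 40 ≤ 43, profit 4·7 + 3·9 = 55.
5×R and 2×U: cost 36 ≤ 43, profit 5·7 + 2·9 = 53.
Best is 55.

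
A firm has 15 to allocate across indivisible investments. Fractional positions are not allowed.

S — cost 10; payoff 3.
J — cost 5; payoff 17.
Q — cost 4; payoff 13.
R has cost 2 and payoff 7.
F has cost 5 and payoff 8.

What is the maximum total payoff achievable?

38

Take J, Q, and F: cost 5 + 4 + 5 = 14 ≤ 15, payoff 17 + 13 + 8 = 38.
No other feasible combination does better.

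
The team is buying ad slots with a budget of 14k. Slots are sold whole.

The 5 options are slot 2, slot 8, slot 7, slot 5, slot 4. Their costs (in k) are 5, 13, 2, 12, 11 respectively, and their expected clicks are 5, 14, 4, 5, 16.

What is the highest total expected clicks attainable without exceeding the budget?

20

This is an integer program with binary decision variables.
Take slot 7 and slot 4: cost 2 + 11 = 13 ≤ 14, expected clicks 4 + 16 = 20.
No other feasible combination does better.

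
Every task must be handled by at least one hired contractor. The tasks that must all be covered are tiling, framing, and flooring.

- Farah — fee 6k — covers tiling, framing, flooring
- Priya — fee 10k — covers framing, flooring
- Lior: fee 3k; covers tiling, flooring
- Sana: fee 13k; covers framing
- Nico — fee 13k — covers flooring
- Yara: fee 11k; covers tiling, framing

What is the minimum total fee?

6

This is an integer covering problem.
The greedy cost-per-new-task heuristic would pick Lior and Farah for 9, but a cheaper cover exists.
Farah alone covers tiling, framing, flooring — every task.
Total fee: 6.
No cover costs less than 6.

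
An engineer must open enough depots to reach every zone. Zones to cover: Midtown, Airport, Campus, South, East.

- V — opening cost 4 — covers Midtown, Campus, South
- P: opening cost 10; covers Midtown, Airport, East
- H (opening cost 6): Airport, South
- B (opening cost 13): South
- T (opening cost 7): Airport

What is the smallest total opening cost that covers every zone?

This is a weighted set-cover instance.
Choose V and P: together they cover Midtown, Airport, Campus, South, East — every zone.
Total opening cost: 4 + 10 = 14.
No cover costs less than 14.

14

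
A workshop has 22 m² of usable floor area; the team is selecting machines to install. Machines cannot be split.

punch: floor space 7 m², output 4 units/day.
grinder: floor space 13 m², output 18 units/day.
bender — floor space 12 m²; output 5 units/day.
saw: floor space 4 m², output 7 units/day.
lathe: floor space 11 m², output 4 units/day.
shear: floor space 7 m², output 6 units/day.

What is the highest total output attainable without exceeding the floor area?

25

This is an integer program with binary decision variables.
grinder + saw: floor space 13 + 4 = 17 ≤ 22, output 18 + 7 = 25.
grinder + shear: floor space 13 + 7 = 20 ≤ 22, output 18 + 6 = 24.
punch + grinder: floor space 7 + 13 = 20 ≤ 22, output 4 + 18 = 22.
Best is grinder and saw with total output 25.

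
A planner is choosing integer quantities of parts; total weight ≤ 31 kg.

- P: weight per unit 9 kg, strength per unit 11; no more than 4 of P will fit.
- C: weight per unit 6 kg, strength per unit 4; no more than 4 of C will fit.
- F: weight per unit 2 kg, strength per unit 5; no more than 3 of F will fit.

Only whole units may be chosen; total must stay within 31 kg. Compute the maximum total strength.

43

F has the best ratio (5/2); taking only F gives at most 3×5 = 15 (stopped by the supply cap of 3).
Mixing does better — 3×P and 2×F: weight 31 ≤ 31, strength 3·11 + 2·5 = 43.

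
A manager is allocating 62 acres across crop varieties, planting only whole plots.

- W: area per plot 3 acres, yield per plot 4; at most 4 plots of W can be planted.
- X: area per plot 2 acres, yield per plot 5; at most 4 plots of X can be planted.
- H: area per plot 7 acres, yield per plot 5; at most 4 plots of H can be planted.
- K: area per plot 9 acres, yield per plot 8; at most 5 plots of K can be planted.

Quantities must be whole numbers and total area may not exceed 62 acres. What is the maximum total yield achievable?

This is a bounded integer knapsack.
3×W, 4×X, and 5×K: area 62 ≤ 62, yield 3·4 + 4·5 + 5·8 = 72.
4×W, 4×X, 2×H, and 3×K: area 61 ≤ 62, yield 4·4 + 4·5 + 2·5 + 3·8 = 70.
Best is 72.

72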